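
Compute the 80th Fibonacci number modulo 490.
35

Matrix identity: Q^n = [[F_(n+1), F_n], [F_n, F_(n-1)]] with Q = [[1,1],[1,0]].
n = 80 = 1010000₂. Square-and-multiply, entries mod 490:
Q^1 = [[1,1],[1,0]]
Q^2 = (Q^1)² = [[2,1],[1,1]]
Q^5 = (Q^2)²·Q = [[8,5],[5,3]]
Q^10 = (Q^5)² = [[89,55],[55,34]]
Q^20 = (Q^10)² = [[166,395],[395,261]]
Q^40 = (Q^20)² = [[321,105],[105,216]]
Q^80 = (Q^40)² = [[386,35],[35,351]]
F_80 mod 490 = Q^80[0][1] = 35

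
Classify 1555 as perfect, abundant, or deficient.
deficient

Proper divisors of 1555: sum = 1 + 5 + 311 = 317
Since 317 < 1555, 1555 is deficient.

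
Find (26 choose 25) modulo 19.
7

Using Lucas' theorem:
Write n=26 and k=25 in base 19:
n in base 19: [1, 7]
k in base 19: [1, 6]
C(26,25) mod 19 = ∏ C(n_i, k_i) mod 19
Digit binomials (mod 19): C(1,1) = 1; C(7,6) = 7
Product: 1 × 7 = 7 ≡ 7 (mod 19)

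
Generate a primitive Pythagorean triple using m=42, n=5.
(1739, 420, 1789)

Euclid's formula: a = m² - n², b = 2mn, c = m² + n²
m = 42, n = 5
a = 42² - 5² = 1764 - 25 = 1739
b = 2 × 42 × 5 = 420
c = 42² + 5² = 1764 + 25 = 1789
Verification: 1739² + 420² = 3024121 + 176400 = 3200521 = 1789² ✓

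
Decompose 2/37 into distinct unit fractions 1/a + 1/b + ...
1/19 + 1/703

Greedy algorithm:
2/37: ceiling(37/2) = 19, use 1/19
1/703: ceiling(703/1) = 703, use 1/703
Result: 2/37 = 1/19 + 1/703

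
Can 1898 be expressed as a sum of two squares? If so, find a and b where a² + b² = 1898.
7² + 43² (a=7, b=43)

Factorization: 1898 = 2 × 13 × 73
By Fermat: n is sum of two squares iff every prime p ≡ 3 (mod 4) appears to even power.
All primes ≡ 3 (mod 4) appear to even power.
Search a = 0, 1, 2, … for 1898 - a² a perfect square: first hit at a = 7: 1898 - 49 = 1849 = 43².
1898 = 7² + 43² = 49 + 1849 ✓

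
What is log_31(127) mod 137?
17

Baby-step giant-step with step n = ⌈√137⌉ = 12.
Baby steps 31^j mod 137 (j:value) for j=0..11: 0:1, 1:31, 2:2, 3:62, 4:4, 5:124, 6:8, 7:111, 8:16, 9:85, 10:32, 11:33.
Giant-step multiplier: 31^(-12) ≡ 31^(136-12) = 31^124 ≡ 15 (mod 137).
Giant steps γ_i = 127·15^i mod 137: γ_0=127, γ_1=124 (in table at j=5).
x = i·n + j = 1·12 + 5 = 17.
Check: 31^17 ≡ 127 (mod 137).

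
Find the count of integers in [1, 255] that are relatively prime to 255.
128

255 = 3 × 5 × 17
φ(n) = n × ∏(1 - 1/p) for each prime p dividing n
φ(255) = 255 × (1 - 1/3) × (1 - 1/5) × (1 - 1/17) = 128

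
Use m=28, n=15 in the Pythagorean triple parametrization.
(559, 840, 1009)

Euclid's formula: a = m² - n², b = 2mn, c = m² + n²
m = 28, n = 15
a = 28² - 15² = 784 - 225 = 559
b = 2 × 28 × 15 = 840
c = 28² + 15² = 784 + 225 = 1009
Verification: 559² + 840² = 312481 + 705600 = 1018081 = 1009² ✓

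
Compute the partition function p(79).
13848650

p(n) counts ways to write n as a sum of positive integers (order ignored).
Euler's pentagonal recurrence: p(k) = p(k-1) + p(k-2) - p(k-5) - p(k-7) + p(k-12) + p(k-15) - ... (offsets j(3j∓1)/2, signs ++--, p(0)=1, p(<0)=0).
DP table for k = 0..78: p(0)=1, p(1)=1, p(2)=2, p(3)=3, p(4)=5, p(5)=7, p(6)=11, p(7)=15, p(8)=22, p(9)=30, p(10)=42, p(11)=56, p(12)=77, p(13)=101, p(14)=135, p(15)=176, p(16)=231, p(17)=297, p(18)=385, p(19)=490, p(20)=627, p(21)=792, p(22)=1002, p(23)=1255, p(24)=1575, p(25)=1958, p(26)=2436, p(27)=3010, p(28)=3718, p(29)=4565, p(30)=5604, p(31)=6842, p(32)=8349, p(33)=10143, p(34)=12310, p(35)=14883, p(36)=17977, p(37)=21637, p(38)=26015, p(39)=31185, p(40)=37338, p(41)=44583, p(42)=53174, p(43)=63261, p(44)=75175, p(45)=89134, p(46)=105558, p(47)=124754, p(48)=147273, p(49)=173525, p(50)=204226, p(51)=239943, p(52)=281589, p(53)=329931, p(54)=386155, p(55)=451276, p(56)=526823, p(57)=614154, p(58)=715220, p(59)=831820, p(60)=966467, p(61)=1121505, p(62)=1300156, p(63)=1505499, p(64)=1741630, p(65)=2012558, p(66)=2323520, p(67)=2679689, p(68)=3087735, p(69)=3554345, p(70)=4087968, p(71)=4697205, p(72)=5392783, p(73)=6185689, p(74)=7089500, p(75)=8118264, p(76)=9289091, p(77)=10619863, p(78)=12132164.
Final step: p(79) = p(78) + p(77) - p(74) - p(72) + p(67) + p(64) - p(57) - p(53) + p(44) + p(39) - p(28) - p(22) + p(9) + p(2)
= 12132164 + 10619863 - 7089500 - 5392783 + 2679689 + 1741630 - 614154 - 329931 + 75175 + 31185 - 3718 - 1002 + 30 + 2
= 13848650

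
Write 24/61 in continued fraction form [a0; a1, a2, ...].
[0; 2, 1, 1, 5, 2]

Euclidean algorithm steps:
24 = 0 × 61 + 24
61 = 2 × 24 + 13
24 = 1 × 13 + 11
13 = 1 × 11 + 2
11 = 5 × 2 + 1
2 = 2 × 1 + 0
Continued fraction: [0; 2, 1, 1, 5, 2]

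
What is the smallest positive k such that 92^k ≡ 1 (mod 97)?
96

97 is prime, so ord(92) divides φ(97) = 96.
Divisors of 96: 1, 2, 3, 4, 6, 8, 12, 16, 24, 32, 48, 96.
Repeated squaring: 92^1 ≡ 92, 92^2 ≡ 25, 92^4 ≡ 43, 92^8 ≡ 6, 92^16 ≡ 36, 92^32 ≡ 35, 92^64 ≡ 61 (mod 97).
Test 92^d mod 97 for each divisor d in increasing order:
92^1 ≡ 92
92^2 ≡ 25
92^3 = 92^2·92^1 ≡ 69
92^4 ≡ 43
92^6 = 92^4·92^2 ≡ 8
92^8 ≡ 6
92^12 = 92^8·92^4 ≡ 64
92^16 ≡ 36
92^24 = 92^16·92^8 ≡ 22
92^32 ≡ 35
92^48 = 92^32·92^16 ≡ 96
92^96 = 92^64·92^32 ≡ 1  ← first divisor giving 1
The order is 96.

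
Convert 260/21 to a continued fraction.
[12; 2, 1, 1, 1, 2]

Euclidean algorithm steps:
260 = 12 × 21 + 8
21 = 2 × 8 + 5
8 = 1 × 5 + 3
5 = 1 × 3 + 2
3 = 1 × 2 + 1
2 = 2 × 1 + 0
Continued fraction: [12; 2, 1, 1, 1, 2]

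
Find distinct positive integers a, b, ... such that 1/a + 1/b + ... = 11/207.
1/19 + 1/1967 + 1/7736211

Greedy algorithm:
11/207: ceiling(207/11) = 19, use 1/19
2/3933: ceiling(3933/2) = 1967, use 1/1967
1/7736211: ceiling(7736211/1) = 7736211, use 1/7736211
Result: 11/207 = 1/19 + 1/1967 + 1/7736211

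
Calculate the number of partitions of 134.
8149040695

p(n) counts ways to write n as a sum of positive integers (order ignored).
Euler's pentagonal recurrence: p(k) = p(k-1) + p(k-2) - p(k-5) - p(k-7) + p(k-12) + p(k-15) - ... (offsets j(3j∓1)/2, signs ++--, p(0)=1, p(<0)=0).
DP table for k = 0..133: p(0)=1, p(1)=1, p(2)=2, p(3)=3, p(4)=5, p(5)=7, p(6)=11, p(7)=15, p(8)=22, p(9)=30, p(10)=42, p(11)=56, p(12)=77, p(13)=101, p(14)=135, p(15)=176, p(16)=231, p(17)=297, p(18)=385, p(19)=490, p(20)=627, p(21)=792, p(22)=1002, p(23)=1255, p(24)=1575, p(25)=1958, p(26)=2436, p(27)=3010, p(28)=3718, p(29)=4565, p(30)=5604, p(31)=6842, p(32)=8349, p(33)=10143, p(34)=12310, p(35)=14883, p(36)=17977, p(37)=21637, p(38)=26015, p(39)=31185, p(40)=37338, p(41)=44583, p(42)=53174, p(43)=63261, p(44)=75175, p(45)=89134, p(46)=105558, p(47)=124754, p(48)=147273, p(49)=173525, p(50)=204226, p(51)=239943, p(52)=281589, p(53)=329931, p(54)=386155, p(55)=451276, p(56)=526823, p(57)=614154, p(58)=715220, p(59)=831820, p(60)=966467, p(61)=1121505, p(62)=1300156, p(63)=1505499, p(64)=1741630, p(65)=2012558, p(66)=2323520, p(67)=2679689, p(68)=3087735, p(69)=3554345, p(70)=4087968, p(71)=4697205, p(72)=5392783, p(73)=6185689, p(74)=7089500, p(75)=8118264, p(76)=9289091, p(77)=10619863, p(78)=12132164, p(79)=13848650, p(80)=15796476, p(81)=18004327, p(82)=20506255, p(83)=23338469, p(84)=26543660, p(85)=30167357, p(86)=34262962, p(87)=38887673, p(88)=44108109, p(89)=49995925, p(90)=56634173, p(91)=64112359, p(92)=72533807, p(93)=82010177, p(94)=92669720, p(95)=104651419, p(96)=118114304, p(97)=133230930, p(98)=150198136, p(99)=169229875, p(100)=190569292, p(101)=214481126, p(102)=241265379, p(103)=271248950, p(104)=304801365, p(105)=342325709, p(106)=384276336, p(107)=431149389, p(108)=483502844, p(109)=541946240, p(110)=607163746, p(111)=679903203, p(112)=761002156, p(113)=851376628, p(114)=952050665, p(115)=1064144451, p(116)=1188908248, p(117)=1327710076, p(118)=1482074143, p(119)=1653668665, p(120)=1844349560, p(121)=2056148051, p(122)=2291320912, p(123)=2552338241, p(124)=2841940500, p(125)=3163127352, p(126)=3519222692, p(127)=3913864295, p(128)=4351078600, p(129)=4835271870, p(130)=5371315400, p(131)=5964539504, p(132)=6620830889, p(133)=7346629512.
Final step: p(134) = p(133) + p(132) - p(129) - p(127) + p(122) + p(119) - p(112) - p(108) + p(99) + p(94) - p(83) - p(77) + p(64) + p(57) - p(42) - p(34) + p(17) + p(8)
= 7346629512 + 6620830889 - 4835271870 - 3913864295 + 2291320912 + 1653668665 - 761002156 - 483502844 + 169229875 + 92669720 - 23338469 - 10619863 + 1741630 + 614154 - 53174 - 12310 + 297 + 22
= 8149040695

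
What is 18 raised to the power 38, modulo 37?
28

Repeated squaring. Binary of 38 = 100110.
18^1 ≡ 18 (mod 37); 18^2 ≡ 28 (mod 37); 18^4 ≡ 7 (mod 37); 18^8 ≡ 12 (mod 37); 18^16 ≡ 33 (mod 37); 18^32 ≡ 16 (mod 37)
18^38 = 18^2 × 18^4 × 18^32 ≡ 28 (mod 37)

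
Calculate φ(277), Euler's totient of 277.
276

277 = 277
φ(n) = n × ∏(1 - 1/p) for each prime p dividing n
φ(277) = 277 × (1 - 1/277) = 276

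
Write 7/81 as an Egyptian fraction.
1/12 + 1/324

Greedy algorithm:
7/81: ceiling(81/7) = 12, use 1/12
1/324: ceiling(324/1) = 324, use 1/324
Result: 7/81 = 1/12 + 1/324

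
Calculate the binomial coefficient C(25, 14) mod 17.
0

Using Lucas' theorem:
Write n=25 and k=14 in base 17:
n in base 17: [1, 8]
k in base 17: [0, 14]
C(25,14) mod 17 = ∏ C(n_i, k_i) mod 17
Digit binomials (mod 17): C(1,0) = 1; C(8,14) = 0 (k_i > n_i)
Product: 1 × 0 = 0 ≡ 0 (mod 17)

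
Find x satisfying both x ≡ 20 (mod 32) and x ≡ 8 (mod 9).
116

Using Chinese Remainder Theorem:
M = 32 × 9 = 288
M1 = 9, M2 = 32
y1 = 9^(-1) mod 32 = 25
y2 = 32^(-1) mod 9 = 2
x = (20×9×25 + 8×32×2) mod 288 = 116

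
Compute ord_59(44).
58

59 is prime, so ord(44) divides φ(59) = 58.
Divisors of 58: 1, 2, 29, 58.
Repeated squaring: 44^1 ≡ 44, 44^2 ≡ 48, 44^4 ≡ 3, 44^8 ≡ 9, 44^16 ≡ 22, 44^32 ≡ 12 (mod 59).
Test 44^d mod 59 for each divisor d in increasing order:
44^1 ≡ 44
44^2 ≡ 48
44^29 = 44^16·44^8·44^4·44^1 ≡ 58
44^58 = 44^32·44^16·44^8·44^2 ≡ 1  ← first divisor giving 1
The order is 58.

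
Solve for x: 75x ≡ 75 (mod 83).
x ≡ 1 (mod 83)

gcd(75, 83) = 1, which divides 75, so solutions exist.
Find 75^(-1) mod 83 by the extended Euclidean algorithm:
83 = 1 × 75 + 8  ⟹  8 = (1)·83 + (-1)·75
75 = 9 × 8 + 3  ⟹  3 = (-9)·83 + (10)·75
8 = 2 × 3 + 2  ⟹  2 = (19)·83 + (-21)·75
3 = 1 × 2 + 1  ⟹  1 = (-28)·83 + (31)·75
So (31)·75 ≡ 1 (mod 83), i.e. 75^(-1) ≡ 31 (mod 83).
x ≡ 31 × 75 = 2325 ≡ 1 (mod 83).
Check: 75 × 1 = 75 ≡ 75 (mod 83).
Unique solution: x ≡ 1 (mod 83)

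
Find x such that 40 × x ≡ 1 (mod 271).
61

gcd(40, 271) = 1, so the inverse exists.
Extended Euclidean algorithm on (271, 40):
271 = 6 × 40 + 31  ⟹  31 = (1)·271 + (-6)·40
40 = 1 × 31 + 9  ⟹  9 = (-1)·271 + (7)·40
31 = 3 × 9 + 4  ⟹  4 = (4)·271 + (-27)·40
9 = 2 × 4 + 1  ⟹  1 = (-9)·271 + (61)·40
So (61)·40 ≡ 1 (mod 271), i.e. 40^(-1) ≡ 61 (mod 271).
Check: 40 × 61 = 2440 ≡ 1 (mod 271)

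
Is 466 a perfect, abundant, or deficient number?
deficient

Proper divisors of 466: sum = 1 + 2 + 233 = 236
Since 236 < 466, 466 is deficient.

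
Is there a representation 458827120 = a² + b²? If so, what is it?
Not possible

Factorization: 458827120 = 2^4 × 5 × 179^3
By Fermat: n is sum of two squares iff every prime p ≡ 3 (mod 4) appears to even power.
Prime(s) ≡ 3 (mod 4) with odd exponent: [(179, 3)]
Therefore 458827120 cannot be expressed as a² + b².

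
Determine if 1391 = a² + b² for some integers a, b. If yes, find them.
Not possible

Factorization: 1391 = 13 × 107
By Fermat: n is sum of two squares iff every prime p ≡ 3 (mod 4) appears to even power.
Prime(s) ≡ 3 (mod 4) with odd exponent: [(107, 1)]
Therefore 1391 cannot be expressed as a² + b².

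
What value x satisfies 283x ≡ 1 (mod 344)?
203

gcd(283, 344) = 1, so the inverse exists.
Extended Euclidean algorithm on (344, 283):
344 = 1 × 283 + 61  ⟹  61 = (1)·344 + (-1)·283
283 = 4 × 61 + 39  ⟹  39 = (-4)·344 + (5)·283
61 = 1 × 39 + 22  ⟹  22 = (5)·344 + (-6)·283
39 = 1 × 22 + 17  ⟹  17 = (-9)·344 + (11)·283
22 = 1 × 17 + 5  ⟹  5 = (14)·344 + (-17)·283
17 = 3 × 5 + 2  ⟹  2 = (-51)·344 + (62)·283
5 = 2 × 2 + 1  ⟹  1 = (116)·344 + (-141)·283
So (-141)·283 ≡ 1 (mod 344), i.e. 283^(-1) ≡ -141 ≡ 203 (mod 344).
Check: 283 × 203 = 57449 ≡ 1 (mod 344)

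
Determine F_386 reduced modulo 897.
70

Matrix identity: Q^n = [[F_(n+1), F_n], [F_n, F_(n-1)]] with Q = [[1,1],[1,0]].
n = 386 = 110000010₂. Square-and-multiply, entries mod 897:
Q^1 = [[1,1],[1,0]]
Q^3 = (Q^1)²·Q = [[3,2],[2,1]]
Q^6 = (Q^3)² = [[13,8],[8,5]]
Q^12 = (Q^6)² = [[233,144],[144,89]]
Q^24 = (Q^12)² = [[574,621],[621,850]]
Q^48 = (Q^24)² = [[208,759],[759,346]]
Q^96 = (Q^48)² = [[415,690],[690,622]]
Q^193 = (Q^96)²·Q = [[415,691],[691,621]]
Q^386 = (Q^193)² = [[278,70],[70,208]]
F_386 mod 897 = Q^386[0][1] = 70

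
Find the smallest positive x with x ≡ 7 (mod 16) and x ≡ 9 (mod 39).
87

Using Chinese Remainder Theorem:
M = 16 × 39 = 624
M1 = 39, M2 = 16
y1 = 39^(-1) mod 16 = 7
y2 = 16^(-1) mod 39 = 22
x = (7×39×7 + 9×16×22) mod 624 = 87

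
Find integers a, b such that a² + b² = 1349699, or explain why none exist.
Not possible

Factorization: 1349699 = 13 × 47^3
By Fermat: n is sum of two squares iff every prime p ≡ 3 (mod 4) appears to even power.
Prime(s) ≡ 3 (mod 4) with odd exponent: [(47, 3)]
Therefore 1349699 cannot be expressed as a² + b².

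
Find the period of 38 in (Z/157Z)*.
156

157 is prime, so ord(38) divides φ(157) = 156.
Divisors of 156: 1, 2, 3, 4, 6, 12, 13, 26, 39, 52, 78, 156.
Repeated squaring: 38^1 ≡ 38, 38^2 ≡ 31, 38^4 ≡ 19, 38^8 ≡ 47, 38^16 ≡ 11, 38^32 ≡ 121, 38^64 ≡ 40, 38^128 ≡ 30 (mod 157).
Test 38^d mod 157 for each divisor d in increasing order:
38^1 ≡ 38
38^2 ≡ 31
38^3 = 38^2·38^1 ≡ 79
38^4 ≡ 19
38^6 = 38^4·38^2 ≡ 118
38^12 = 38^8·38^4 ≡ 108
38^13 = 38^8·38^4·38^1 ≡ 22
38^26 = 38^16·38^8·38^2 ≡ 13
38^39 = 38^32·38^4·38^2·38^1 ≡ 129
38^52 = 38^32·38^16·38^4 ≡ 12
38^78 = 38^64·38^8·38^4·38^2 ≡ 156
38^156 = 38^128·38^16·38^8·38^4 ≡ 1  ← first divisor giving 1
The order is 156.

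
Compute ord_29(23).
7

29 is prime, so ord(23) divides φ(29) = 28.
Divisors of 28: 1, 2, 4, 7, 14, 28.
Repeated squaring: 23^1 ≡ 23, 23^2 ≡ 7, 23^4 ≡ 20, 23^8 ≡ 23, 23^16 ≡ 7 (mod 29).
Test 23^d mod 29 for each divisor d in increasing order:
23^1 ≡ 23
23^2 ≡ 7
23^4 ≡ 20
23^7 = 23^4·23^2·23^1 ≡ 1  ← first divisor giving 1
The order is 7.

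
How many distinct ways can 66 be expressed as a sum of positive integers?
2323520

p(n) counts ways to write n as a sum of positive integers (order ignored).
Euler's pentagonal recurrence: p(k) = p(k-1) + p(k-2) - p(k-5) - p(k-7) + p(k-12) + p(k-15) - ... (offsets j(3j∓1)/2, signs ++--, p(0)=1, p(<0)=0).
DP table for k = 0..65: p(0)=1, p(1)=1, p(2)=2, p(3)=3, p(4)=5, p(5)=7, p(6)=11, p(7)=15, p(8)=22, p(9)=30, p(10)=42, p(11)=56, p(12)=77, p(13)=101, p(14)=135, p(15)=176, p(16)=231, p(17)=297, p(18)=385, p(19)=490, p(20)=627, p(21)=792, p(22)=1002, p(23)=1255, p(24)=1575, p(25)=1958, p(26)=2436, p(27)=3010, p(28)=3718, p(29)=4565, p(30)=5604, p(31)=6842, p(32)=8349, p(33)=10143, p(34)=12310, p(35)=14883, p(36)=17977, p(37)=21637, p(38)=26015, p(39)=31185, p(40)=37338, p(41)=44583, p(42)=53174, p(43)=63261, p(44)=75175, p(45)=89134, p(46)=105558, p(47)=124754, p(48)=147273, p(49)=173525, p(50)=204226, p(51)=239943, p(52)=281589, p(53)=329931, p(54)=386155, p(55)=451276, p(56)=526823, p(57)=614154, p(58)=715220, p(59)=831820, p(60)=966467, p(61)=1121505, p(62)=1300156, p(63)=1505499, p(64)=1741630, p(65)=2012558.
Final step: p(66) = p(65) + p(64) - p(61) - p(59) + p(54) + p(51) - p(44) - p(40) + p(31) + p(26) - p(15) - p(9)
= 2012558 + 1741630 - 1121505 - 831820 + 386155 + 239943 - 75175 - 37338 + 6842 + 2436 - 176 - 30
= 2323520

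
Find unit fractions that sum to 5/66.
1/14 + 1/231

Greedy algorithm:
5/66: ceiling(66/5) = 14, use 1/14
1/231: ceiling(231/1) = 231, use 1/231
Result: 5/66 = 1/14 + 1/231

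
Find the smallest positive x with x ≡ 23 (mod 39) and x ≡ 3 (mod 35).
1193

Using Chinese Remainder Theorem:
M = 39 × 35 = 1365
M1 = 35, M2 = 39
y1 = 35^(-1) mod 39 = 29
y2 = 39^(-1) mod 35 = 9
x = (23×35×29 + 3×39×9) mod 1365 = 1193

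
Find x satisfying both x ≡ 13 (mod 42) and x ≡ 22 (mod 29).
979

Using Chinese Remainder Theorem:
M = 42 × 29 = 1218
M1 = 29, M2 = 42
y1 = 29^(-1) mod 42 = 29
y2 = 42^(-1) mod 29 = 9
x = (13×29×29 + 22×42×9) mod 1218 = 979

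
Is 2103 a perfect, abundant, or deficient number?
deficient

Proper divisors of 2103: sum = 1 + 3 + 701 = 705
Since 705 < 2103, 2103 is deficient.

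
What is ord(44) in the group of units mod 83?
41

83 is prime, so ord(44) divides φ(83) = 82.
Divisors of 82: 1, 2, 41, 82.
Repeated squaring: 44^1 ≡ 44, 44^2 ≡ 27, 44^4 ≡ 65, 44^8 ≡ 75, 44^16 ≡ 64, 44^32 ≡ 29, 44^64 ≡ 11 (mod 83).
Test 44^d mod 83 for each divisor d in increasing order:
44^1 ≡ 44
44^2 ≡ 27
44^41 = 44^32·44^8·44^1 ≡ 1  ← first divisor giving 1
The order is 41.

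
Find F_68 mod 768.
333

Matrix identity: Q^n = [[F_(n+1), F_n], [F_n, F_(n-1)]] with Q = [[1,1],[1,0]].
n = 68 = 1000100₂. Square-and-multiply, entries mod 768:
Q^1 = [[1,1],[1,0]]
Q^2 = (Q^1)² = [[2,1],[1,1]]
Q^4 = (Q^2)² = [[5,3],[3,2]]
Q^8 = (Q^4)² = [[34,21],[21,13]]
Q^17 = (Q^8)²·Q = [[280,61],[61,219]]
Q^34 = (Q^17)² = [[713,487],[487,226]]
Q^68 = (Q^34)² = [[578,333],[333,245]]
F_68 mod 768 = Q^68[0][1] = 333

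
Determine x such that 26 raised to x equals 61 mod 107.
36

Baby-step giant-step with step n = ⌈√107⌉ = 11.
Baby steps 26^j mod 107 (j:value) for j=0..10: 0:1, 1:26, 2:34, 3:28, 4:86, 5:96, 6:35, 7:54, 8:13, 9:17, 10:14.
Giant-step multiplier: 26^(-11) ≡ 26^(106-11) = 26^95 ≡ 5 (mod 107).
Giant steps γ_i = 61·5^i mod 107: γ_0=61, γ_1=91, γ_2=27, γ_3=28 (in table at j=3).
x = i·n + j = 3·11 + 3 = 36.
Check: 26^36 ≡ 61 (mod 107).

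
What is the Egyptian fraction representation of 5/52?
1/11 + 1/191 + 1/109252

Greedy algorithm:
5/52: ceiling(52/5) = 11, use 1/11
3/572: ceiling(572/3) = 191, use 1/191
1/109252: ceiling(109252/1) = 109252, use 1/109252
Result: 5/52 = 1/11 + 1/191 + 1/109252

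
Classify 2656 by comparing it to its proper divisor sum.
deficient

Proper divisors of 2656: sum = 1 + 2 + 4 + 8 + 16 + 32 + 83 + 166 + 332 + 664 + 1328 = 2636
Since 2636 < 2656, 2656 is deficient.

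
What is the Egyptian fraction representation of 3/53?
1/18 + 1/954

Greedy algorithm:
3/53: ceiling(53/3) = 18, use 1/18
1/954: ceiling(954/1) = 954, use 1/954
Result: 3/53 = 1/18 + 1/954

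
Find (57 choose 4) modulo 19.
0

Using Lucas' theorem:
Write n=57 and k=4 in base 19:
n in base 19: [3, 0]
k in base 19: [0, 4]
C(57,4) mod 19 = ∏ C(n_i, k_i) mod 19
Digit binomials (mod 19): C(3,0) = 1; C(0,4) = 0 (k_i > n_i)
Product: 1 × 0 = 0 ≡ 0 (mod 19)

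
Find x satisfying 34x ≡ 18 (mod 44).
x ≡ 7 (mod 22)

gcd(34, 44) = 2, which divides 18, so solutions exist.
Divide through by 2: 17x ≡ 9 (mod 22).
Find 17^(-1) mod 22 by the extended Euclidean algorithm:
22 = 1 × 17 + 5  ⟹  5 = (1)·22 + (-1)·17
17 = 3 × 5 + 2  ⟹  2 = (-3)·22 + (4)·17
5 = 2 × 2 + 1  ⟹  1 = (7)·22 + (-9)·17
So (-9)·17 ≡ 1 (mod 22), i.e. 17^(-1) ≡ -9 ≡ 13 (mod 22).
x ≡ 13 × 9 = 117 ≡ 7 (mod 22).
Check: 34 × 7 = 238 ≡ 18 (mod 44).
x ≡ 7 (mod 22), giving 2 solutions mod 44.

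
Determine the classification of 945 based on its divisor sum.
abundant

Proper divisors of 945: sum = 1 + 3 + 5 + 7 + 9 + 15 + 21 + 27 + 35 + 45 + 63 + 105 + 135 + 189 + 315 = 975
Since 975 > 945, 945 is abundant.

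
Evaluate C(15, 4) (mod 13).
0

Using Lucas' theorem:
Write n=15 and k=4 in base 13:
n in base 13: [1, 2]
k in base 13: [0, 4]
C(15,4) mod 13 = ∏ C(n_i, k_i) mod 13
Digit binomials (mod 13): C(1,0) = 1; C(2,4) = 0 (k_i > n_i)
Product: 1 × 0 = 0 ≡ 0 (mod 13)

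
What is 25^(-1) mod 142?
125

gcd(25, 142) = 1, so the inverse exists.
Extended Euclidean algorithm on (142, 25):
142 = 5 × 25 + 17  ⟹  17 = (1)·142 + (-5)·25
25 = 1 × 17 + 8  ⟹  8 = (-1)·142 + (6)·25
17 = 2 × 8 + 1  ⟹  1 = (3)·142 + (-17)·25
So (-17)·25 ≡ 1 (mod 142), i.e. 25^(-1) ≡ -17 ≡ 125 (mod 142).
Check: 25 × 125 = 3125 ≡ 1 (mod 142)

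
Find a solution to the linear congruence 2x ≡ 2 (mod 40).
x ≡ 1 (mod 20)

gcd(2, 40) = 2, which divides 2, so solutions exist.
Divide through by 2: x ≡ 1 (mod 20).
The coefficient of x is now 1, so x ≡ 1 (mod 20).
Check: 2 × 1 = 2 ≡ 2 (mod 40).
x ≡ 1 (mod 20), giving 2 solutions mod 40.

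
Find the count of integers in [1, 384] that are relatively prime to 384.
128

384 = 2^7 × 3
φ(n) = n × ∏(1 - 1/p) for each prime p dividing n
φ(384) = 384 × (1 - 1/2) × (1 - 1/3) = 128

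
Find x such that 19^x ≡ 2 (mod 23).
6

Baby-step giant-step with step n = ⌈√23⌉ = 5.
Baby steps 19^j mod 23 (j:value) for j=0..4: 0:1, 1:19, 2:16, 3:5, 4:3.
Giant-step multiplier: 19^(-5) ≡ 19^(22-5) = 19^17 ≡ 21 (mod 23).
Giant steps γ_i = 2·21^i mod 23: γ_0=2, γ_1=19 (in table at j=1).
x = i·n + j = 1·5 + 1 = 6.
Check: 19^6 ≡ 2 (mod 23).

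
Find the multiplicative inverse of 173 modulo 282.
119

gcd(173, 282) = 1, so the inverse exists.
Extended Euclidean algorithm on (282, 173):
282 = 1 × 173 + 109  ⟹  109 = (1)·282 + (-1)·173
173 = 1 × 109 + 64  ⟹  64 = (-1)·282 + (2)·173
109 = 1 × 64 + 45  ⟹  45 = (2)·282 + (-3)·173
64 = 1 × 45 + 19  ⟹  19 = (-3)·282 + (5)·173
45 = 2 × 19 + 7  ⟹  7 = (8)·282 + (-13)·173
19 = 2 × 7 + 5  ⟹  5 = (-19)·282 + (31)·173
7 = 1 × 5 + 2  ⟹  2 = (27)·282 + (-44)·173
5 = 2 × 2 + 1  ⟹  1 = (-73)·282 + (119)·173
So (119)·173 ≡ 1 (mod 282), i.e. 173^(-1) ≡ 119 (mod 282).
Check: 173 × 119 = 20587 ≡ 1 (mod 282)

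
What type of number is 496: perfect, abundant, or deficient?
perfect

Proper divisors of 496: sum = 1 + 2 + 4 + 8 + 16 + 31 + 62 + 124 + 248 = 496
Since 496 = 496, 496 is perfect.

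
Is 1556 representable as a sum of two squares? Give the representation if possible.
20² + 34² (a=20, b=34)

Factorization: 1556 = 2^2 × 389
By Fermat: n is sum of two squares iff every prime p ≡ 3 (mod 4) appears to even power.
All primes ≡ 3 (mod 4) appear to even power.
Search a = 0, 1, 2, … for 1556 - a² a perfect square: first hit at a = 20: 1556 - 400 = 1156 = 34².
1556 = 20² + 34² = 400 + 1156 ✓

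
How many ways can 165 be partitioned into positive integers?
172389800255

p(n) counts ways to write n as a sum of positive integers (order ignored).
Euler's pentagonal recurrence: p(k) = p(k-1) + p(k-2) - p(k-5) - p(k-7) + p(k-12) + p(k-15) - ... (offsets j(3j∓1)/2, signs ++--, p(0)=1, p(<0)=0).
DP table for k = 0..164: p(0)=1, p(1)=1, p(2)=2, p(3)=3, p(4)=5, p(5)=7, p(6)=11, p(7)=15, p(8)=22, p(9)=30, p(10)=42, p(11)=56, p(12)=77, p(13)=101, p(14)=135, p(15)=176, p(16)=231, p(17)=297, p(18)=385, p(19)=490, p(20)=627, p(21)=792, p(22)=1002, p(23)=1255, p(24)=1575, p(25)=1958, p(26)=2436, p(27)=3010, p(28)=3718, p(29)=4565, p(30)=5604, p(31)=6842, p(32)=8349, p(33)=10143, p(34)=12310, p(35)=14883, p(36)=17977, p(37)=21637, p(38)=26015, p(39)=31185, p(40)=37338, p(41)=44583, p(42)=53174, p(43)=63261, p(44)=75175, p(45)=89134, p(46)=105558, p(47)=124754, p(48)=147273, p(49)=173525, p(50)=204226, p(51)=239943, p(52)=281589, p(53)=329931, p(54)=386155, p(55)=451276, p(56)=526823, p(57)=614154, p(58)=715220, p(59)=831820, p(60)=966467, p(61)=1121505, p(62)=1300156, p(63)=1505499, p(64)=1741630, p(65)=2012558, p(66)=2323520, p(67)=2679689, p(68)=3087735, p(69)=3554345, p(70)=4087968, p(71)=4697205, p(72)=5392783, p(73)=6185689, p(74)=7089500, p(75)=8118264, p(76)=9289091, p(77)=10619863, p(78)=12132164, p(79)=13848650, p(80)=15796476, p(81)=18004327, p(82)=20506255, p(83)=23338469, p(84)=26543660, p(85)=30167357, p(86)=34262962, p(87)=38887673, p(88)=44108109, p(89)=49995925, p(90)=56634173, p(91)=64112359, p(92)=72533807, p(93)=82010177, p(94)=92669720, p(95)=104651419, p(96)=118114304, p(97)=133230930, p(98)=150198136, p(99)=169229875, p(100)=190569292, p(101)=214481126, p(102)=241265379, p(103)=271248950, p(104)=304801365, p(105)=342325709, p(106)=384276336, p(107)=431149389, p(108)=483502844, p(109)=541946240, p(110)=607163746, p(111)=679903203, p(112)=761002156, p(113)=851376628, p(114)=952050665, p(115)=1064144451, p(116)=1188908248, p(117)=1327710076, p(118)=1482074143, p(119)=1653668665, p(120)=1844349560, p(121)=2056148051, p(122)=2291320912, p(123)=2552338241, p(124)=2841940500, p(125)=3163127352, p(126)=3519222692, p(127)=3913864295, p(128)=4351078600, p(129)=4835271870, p(130)=5371315400, p(131)=5964539504, p(132)=6620830889, p(133)=7346629512, p(134)=8149040695, p(135)=9035836076, p(136)=10015581680, p(137)=11097645016, p(138)=12292341831, p(139)=13610949895, p(140)=15065878135, p(141)=16670689208, p(142)=18440293320, p(143)=20390982757, p(144)=22540654445, p(145)=24908858009, p(146)=27517052599, p(147)=30388671978, p(148)=33549419497, p(149)=37027355200, p(150)=40853235313, p(151)=45060624582, p(152)=49686288421, p(153)=54770336324, p(154)=60356673280, p(155)=66493182097, p(156)=73232243759, p(157)=80630964769, p(158)=88751778802, p(159)=97662728555, p(160)=107438159466, p(161)=118159068427, p(162)=129913904637, p(163)=142798995930, p(164)=156919475295.
Final step: p(165) = p(164) + p(163) - p(160) - p(158) + p(153) + p(150) - p(143) - p(139) + p(130) + p(125) - p(114) - p(108) + p(95) + p(88) - p(73) - p(65) + p(48) + p(39) - p(20) - p(10)
= 156919475295 + 142798995930 - 107438159466 - 88751778802 + 54770336324 + 40853235313 - 20390982757 - 13610949895 + 5371315400 + 3163127352 - 952050665 - 483502844 + 104651419 + 44108109 - 6185689 - 2012558 + 147273 + 31185 - 627 - 42
= 172389800255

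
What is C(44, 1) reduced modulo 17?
10

Using Lucas' theorem:
Write n=44 and k=1 in base 17:
n in base 17: [2, 10]
k in base 17: [0, 1]
C(44,1) mod 17 = ∏ C(n_i, k_i) mod 17
Digit binomials (mod 17): C(2,0) = 1; C(10,1) = 10
Product: 1 × 10 = 10 ≡ 10 (mod 17)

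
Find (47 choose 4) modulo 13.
5

Using Lucas' theorem:
Write n=47 and k=4 in base 13:
n in base 13: [3, 8]
k in base 13: [0, 4]
C(47,4) mod 13 = ∏ C(n_i, k_i) mod 13
Digit binomials (mod 13): C(3,0) = 1; C(8,4) = 70 ≡ 5
Product: 1 × 5 = 5 ≡ 5 (mod 13)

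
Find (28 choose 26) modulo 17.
4

Using Lucas' theorem:
Write n=28 and k=26 in base 17:
n in base 17: [1, 11]
k in base 17: [1, 9]
C(28,26) mod 17 = ∏ C(n_i, k_i) mod 17
Digit binomials (mod 17): C(1,1) = 1; C(11,9) = 55 ≡ 4
Product: 1 × 4 = 4 ≡ 4 (mod 17)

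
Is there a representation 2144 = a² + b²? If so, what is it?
Not possible

Factorization: 2144 = 2^5 × 67
By Fermat: n is sum of two squares iff every prime p ≡ 3 (mod 4) appears to even power.
Prime(s) ≡ 3 (mod 4) with odd exponent: [(67, 1)]
Therefore 2144 cannot be expressed as a² + b².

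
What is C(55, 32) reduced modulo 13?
0

Using Lucas' theorem:
Write n=55 and k=32 in base 13:
n in base 13: [4, 3]
k in base 13: [2, 6]
C(55,32) mod 13 = ∏ C(n_i, k_i) mod 13
Digit binomials (mod 13): C(4,2) = 6; C(3,6) = 0 (k_i > n_i)
Product: 6 × 0 = 0 ≡ 0 (mod 13)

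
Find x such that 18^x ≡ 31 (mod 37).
9

Baby-step giant-step with step n = ⌈√37⌉ = 7.
Baby steps 18^j mod 37 (j:value) for j=0..6: 0:1, 1:18, 2:28, 3:23, 4:7, 5:15, 6:11.
Giant-step multiplier: 18^(-7) ≡ 18^(36-7) = 18^29 ≡ 20 (mod 37).
Giant steps γ_i = 31·20^i mod 37: γ_0=31, γ_1=28 (in table at j=2).
x = i·n + j = 1·7 + 2 = 9.
Check: 18^9 ≡ 31 (mod 37).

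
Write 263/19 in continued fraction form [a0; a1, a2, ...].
[13; 1, 5, 3]

Euclidean algorithm steps:
263 = 13 × 19 + 16
19 = 1 × 16 + 3
16 = 5 × 3 + 1
3 = 3 × 1 + 0
Continued fraction: [13; 1, 5, 3]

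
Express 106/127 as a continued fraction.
[0; 1, 5, 21]

Euclidean algorithm steps:
106 = 0 × 127 + 106
127 = 1 × 106 + 21
106 = 5 × 21 + 1
21 = 21 × 1 + 0
Continued fraction: [0; 1, 5, 21]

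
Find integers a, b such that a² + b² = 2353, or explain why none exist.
7² + 48² (a=7, b=48)

Factorization: 2353 = 13 × 181
By Fermat: n is sum of two squares iff every prime p ≡ 3 (mod 4) appears to even power.
All primes ≡ 3 (mod 4) appear to even power.
Search a = 0, 1, 2, … for 2353 - a² a perfect square: first hit at a = 7: 2353 - 49 = 2304 = 48².
2353 = 7² + 48² = 49 + 2304 ✓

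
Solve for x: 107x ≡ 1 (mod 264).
227

gcd(107, 264) = 1, so the inverse exists.
Extended Euclidean algorithm on (264, 107):
264 = 2 × 107 + 50  ⟹  50 = (1)·264 + (-2)·107
107 = 2 × 50 + 7  ⟹  7 = (-2)·264 + (5)·107
50 = 7 × 7 + 1  ⟹  1 = (15)·264 + (-37)·107
So (-37)·107 ≡ 1 (mod 264), i.e. 107^(-1) ≡ -37 ≡ 227 (mod 264).
Check: 107 × 227 = 24289 ≡ 1 (mod 264)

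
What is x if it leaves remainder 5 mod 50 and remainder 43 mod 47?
2205

Using Chinese Remainder Theorem:
M = 50 × 47 = 2350
M1 = 47, M2 = 50
y1 = 47^(-1) mod 50 = 33
y2 = 50^(-1) mod 47 = 16
x = (5×47×33 + 43×50×16) mod 2350 = 2205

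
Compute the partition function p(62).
1300156

p(n) counts ways to write n as a sum of positive integers (order ignored).
Euler's pentagonal recurrence: p(k) = p(k-1) + p(k-2) - p(k-5) - p(k-7) + p(k-12) + p(k-15) - ... (offsets j(3j∓1)/2, signs ++--, p(0)=1, p(<0)=0).
DP table for k = 0..61: p(0)=1, p(1)=1, p(2)=2, p(3)=3, p(4)=5, p(5)=7, p(6)=11, p(7)=15, p(8)=22, p(9)=30, p(10)=42, p(11)=56, p(12)=77, p(13)=101, p(14)=135, p(15)=176, p(16)=231, p(17)=297, p(18)=385, p(19)=490, p(20)=627, p(21)=792, p(22)=1002, p(23)=1255, p(24)=1575, p(25)=1958, p(26)=2436, p(27)=3010, p(28)=3718, p(29)=4565, p(30)=5604, p(31)=6842, p(32)=8349, p(33)=10143, p(34)=12310, p(35)=14883, p(36)=17977, p(37)=21637, p(38)=26015, p(39)=31185, p(40)=37338, p(41)=44583, p(42)=53174, p(43)=63261, p(44)=75175, p(45)=89134, p(46)=105558, p(47)=124754, p(48)=147273, p(49)=173525, p(50)=204226, p(51)=239943, p(52)=281589, p(53)=329931, p(54)=386155, p(55)=451276, p(56)=526823, p(57)=614154, p(58)=715220, p(59)=831820, p(60)=966467, p(61)=1121505.
Final step: p(62) = p(61) + p(60) - p(57) - p(55) + p(50) + p(47) - p(40) - p(36) + p(27) + p(22) - p(11) - p(5)
= 1121505 + 966467 - 614154 - 451276 + 204226 + 124754 - 37338 - 17977 + 3010 + 1002 - 56 - 7
= 1300156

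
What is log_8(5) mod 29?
26

Baby-step giant-step with step n = ⌈√29⌉ = 6.
Baby steps 8^j mod 29 (j:value) for j=0..5: 0:1, 1:8, 2:6, 3:19, 4:7, 5:27.
Giant-step multiplier: 8^(-6) ≡ 8^(28-6) = 8^22 ≡ 9 (mod 29).
Giant steps γ_i = 5·9^i mod 29: γ_0=5, γ_1=16, γ_2=28, γ_3=20, γ_4=6 (in table at j=2).
x = i·n + j = 4·6 + 2 = 26.
Check: 8^26 ≡ 5 (mod 29).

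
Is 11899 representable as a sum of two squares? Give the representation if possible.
Not possible

Factorization: 11899 = 73 × 163
By Fermat: n is sum of two squares iff every prime p ≡ 3 (mod 4) appears to even power.
Prime(s) ≡ 3 (mod 4) with odd exponent: [(163, 1)]
Therefore 11899 cannot be expressed as a² + b².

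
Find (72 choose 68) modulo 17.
1

Using Lucas' theorem:
Write n=72 and k=68 in base 17:
n in base 17: [4, 4]
k in base 17: [4, 0]
C(72,68) mod 17 = ∏ C(n_i, k_i) mod 17
Digit binomials (mod 17): C(4,4) = 1; C(4,0) = 1
Product: 1 × 1 = 1 ≡ 1 (mod 17)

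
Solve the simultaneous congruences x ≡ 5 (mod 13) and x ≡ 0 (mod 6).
18

Using Chinese Remainder Theorem:
M = 13 × 6 = 78
M1 = 6, M2 = 13
y1 = 6^(-1) mod 13 = 11
y2 = 13^(-1) mod 6 = 1
x = (5×6×11 + 0×13×1) mod 78 = 18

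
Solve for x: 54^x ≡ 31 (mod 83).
10

Baby-step giant-step with step n = ⌈√83⌉ = 10.
Baby steps 54^j mod 83 (j:value) for j=0..9: 0:1, 1:54, 2:11, 3:13, 4:38, 5:60, 6:3, 7:79, 8:33, 9:39.
Giant-step multiplier: 54^(-10) ≡ 54^(82-10) = 54^72 ≡ 75 (mod 83).
Giant steps γ_i = 31·75^i mod 83: γ_0=31, γ_1=1 (in table at j=0).
x = i·n + j = 1·10 + 0 = 10.
Check: 54^10 ≡ 31 (mod 83).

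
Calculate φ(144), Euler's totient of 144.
48

144 = 2^4 × 3^2
φ(n) = n × ∏(1 - 1/p) for each prime p dividing n
φ(144) = 144 × (1 - 1/2) × (1 - 1/3) = 48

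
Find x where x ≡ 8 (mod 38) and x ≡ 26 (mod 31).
274

Using Chinese Remainder Theorem:
M = 38 × 31 = 1178
M1 = 31, M2 = 38
y1 = 31^(-1) mod 38 = 27
y2 = 38^(-1) mod 31 = 9
x = (8×31×27 + 26×38×9) mod 1178 = 274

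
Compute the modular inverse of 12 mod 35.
3

gcd(12, 35) = 1, so the inverse exists.
Extended Euclidean algorithm on (35, 12):
35 = 2 × 12 + 11  ⟹  11 = (1)·35 + (-2)·12
12 = 1 × 11 + 1  ⟹  1 = (-1)·35 + (3)·12
So (3)·12 ≡ 1 (mod 35), i.e. 12^(-1) ≡ 3 (mod 35).
Check: 12 × 3 = 36 ≡ 1 (mod 35)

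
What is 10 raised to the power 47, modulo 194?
126

Repeated squaring. Binary of 47 = 101111.
10^1 ≡ 10 (mod 194); 10^2 ≡ 100 (mod 194); 10^4 ≡ 106 (mod 194); 10^8 ≡ 178 (mod 194); 10^16 ≡ 62 (mod 194); 10^32 ≡ 158 (mod 194)
10^47 = 10^1 × 10^2 × 10^4 × 10^8 × 10^32 ≡ 126 (mod 194)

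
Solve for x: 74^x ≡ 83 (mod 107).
44

Baby-step giant-step with step n = ⌈√107⌉ = 11.
Baby steps 74^j mod 107 (j:value) for j=0..10: 0:1, 1:74, 2:19, 3:15, 4:40, 5:71, 6:11, 7:65, 8:102, 9:58, 10:12.
Giant-step multiplier: 74^(-11) ≡ 74^(106-11) = 74^95 ≡ 97 (mod 107).
Giant steps γ_i = 83·97^i mod 107: γ_0=83, γ_1=26, γ_2=61, γ_3=32, γ_4=1 (in table at j=0).
x = i·n + j = 4·11 + 0 = 44.
Check: 74^44 ≡ 83 (mod 107).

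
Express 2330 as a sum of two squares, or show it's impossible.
11² + 47² (a=11, b=47)

Factorization: 2330 = 2 × 5 × 233
By Fermat: n is sum of two squares iff every prime p ≡ 3 (mod 4) appears to even power.
All primes ≡ 3 (mod 4) appear to even power.
Search a = 0, 1, 2, … for 2330 - a² a perfect square: first hit at a = 11: 2330 - 121 = 2209 = 47².
2330 = 11² + 47² = 121 + 2209 ✓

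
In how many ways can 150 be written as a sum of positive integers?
40853235313

p(n) counts ways to write n as a sum of positive integers (order ignored).
Euler's pentagonal recurrence: p(k) = p(k-1) + p(k-2) - p(k-5) - p(k-7) + p(k-12) + p(k-15) - ... (offsets j(3j∓1)/2, signs ++--, p(0)=1, p(<0)=0).
DP table for k = 0..149: p(0)=1, p(1)=1, p(2)=2, p(3)=3, p(4)=5, p(5)=7, p(6)=11, p(7)=15, p(8)=22, p(9)=30, p(10)=42, p(11)=56, p(12)=77, p(13)=101, p(14)=135, p(15)=176, p(16)=231, p(17)=297, p(18)=385, p(19)=490, p(20)=627, p(21)=792, p(22)=1002, p(23)=1255, p(24)=1575, p(25)=1958, p(26)=2436, p(27)=3010, p(28)=3718, p(29)=4565, p(30)=5604, p(31)=6842, p(32)=8349, p(33)=10143, p(34)=12310, p(35)=14883, p(36)=17977, p(37)=21637, p(38)=26015, p(39)=31185, p(40)=37338, p(41)=44583, p(42)=53174, p(43)=63261, p(44)=75175, p(45)=89134, p(46)=105558, p(47)=124754, p(48)=147273, p(49)=173525, p(50)=204226, p(51)=239943, p(52)=281589, p(53)=329931, p(54)=386155, p(55)=451276, p(56)=526823, p(57)=614154, p(58)=715220, p(59)=831820, p(60)=966467, p(61)=1121505, p(62)=1300156, p(63)=1505499, p(64)=1741630, p(65)=2012558, p(66)=2323520, p(67)=2679689, p(68)=3087735, p(69)=3554345, p(70)=4087968, p(71)=4697205, p(72)=5392783, p(73)=6185689, p(74)=7089500, p(75)=8118264, p(76)=9289091, p(77)=10619863, p(78)=12132164, p(79)=13848650, p(80)=15796476, p(81)=18004327, p(82)=20506255, p(83)=23338469, p(84)=26543660, p(85)=30167357, p(86)=34262962, p(87)=38887673, p(88)=44108109, p(89)=49995925, p(90)=56634173, p(91)=64112359, p(92)=72533807, p(93)=82010177, p(94)=92669720, p(95)=104651419, p(96)=118114304, p(97)=133230930, p(98)=150198136, p(99)=169229875, p(100)=190569292, p(101)=214481126, p(102)=241265379, p(103)=271248950, p(104)=304801365, p(105)=342325709, p(106)=384276336, p(107)=431149389, p(108)=483502844, p(109)=541946240, p(110)=607163746, p(111)=679903203, p(112)=761002156, p(113)=851376628, p(114)=952050665, p(115)=1064144451, p(116)=1188908248, p(117)=1327710076, p(118)=1482074143, p(119)=1653668665, p(120)=1844349560, p(121)=2056148051, p(122)=2291320912, p(123)=2552338241, p(124)=2841940500, p(125)=3163127352, p(126)=3519222692, p(127)=3913864295, p(128)=4351078600, p(129)=4835271870, p(130)=5371315400, p(131)=5964539504, p(132)=6620830889, p(133)=7346629512, p(134)=8149040695, p(135)=9035836076, p(136)=10015581680, p(137)=11097645016, p(138)=12292341831, p(139)=13610949895, p(140)=15065878135, p(141)=16670689208, p(142)=18440293320, p(143)=20390982757, p(144)=22540654445, p(145)=24908858009, p(146)=27517052599, p(147)=30388671978, p(148)=33549419497, p(149)=37027355200.
Final step: p(150) = p(149) + p(148) - p(145) - p(143) + p(138) + p(135) - p(128) - p(124) + p(115) + p(110) - p(99) - p(93) + p(80) + p(73) - p(58) - p(50) + p(33) + p(24) - p(5)
= 37027355200 + 33549419497 - 24908858009 - 20390982757 + 12292341831 + 9035836076 - 4351078600 - 2841940500 + 1064144451 + 607163746 - 169229875 - 82010177 + 15796476 + 6185689 - 715220 - 204226 + 10143 + 1575 - 7
= 40853235313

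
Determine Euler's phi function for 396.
120

396 = 2^2 × 3^2 × 11
φ(n) = n × ∏(1 - 1/p) for each prime p dividing n
φ(396) = 396 × (1 - 1/2) × (1 - 1/3) × (1 - 1/11) = 120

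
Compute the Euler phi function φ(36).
12

36 = 2^2 × 3^2
φ(n) = n × ∏(1 - 1/p) for each prime p dividing n
φ(36) = 36 × (1 - 1/2) × (1 - 1/3) = 12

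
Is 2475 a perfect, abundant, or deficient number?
deficient

Proper divisors of 2475: sum = 1 + 3 + 5 + 9 + 11 + 15 + 25 + 33 + ... + 225 + 275 + 495 + 825 (17 divisors) = 2361
Since 2361 < 2475, 2475 is deficient.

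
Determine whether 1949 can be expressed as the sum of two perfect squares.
10² + 43² (a=10, b=43)

Factorization: 1949 = 1949
By Fermat: n is sum of two squares iff every prime p ≡ 3 (mod 4) appears to even power.
All primes ≡ 3 (mod 4) appear to even power.
Search a = 0, 1, 2, … for 1949 - a² a perfect square: first hit at a = 10: 1949 - 100 = 1849 = 43².
1949 = 10² + 43² = 100 + 1849 ✓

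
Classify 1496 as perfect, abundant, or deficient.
abundant

Proper divisors of 1496: sum = 1 + 2 + 4 + 8 + 11 + 17 + 22 + 34 + 44 + 68 + 88 + 136 + 187 + 374 + 748 = 1744
Since 1744 > 1496, 1496 is abundant.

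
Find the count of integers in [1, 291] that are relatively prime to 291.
192

291 = 3 × 97
φ(n) = n × ∏(1 - 1/p) for each prime p dividing n
φ(291) = 291 × (1 - 1/3) × (1 - 1/97) = 192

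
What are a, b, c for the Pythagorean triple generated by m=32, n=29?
(183, 1856, 1865)

Euclid's formula: a = m² - n², b = 2mn, c = m² + n²
m = 32, n = 29
a = 32² - 29² = 1024 - 841 = 183
b = 2 × 32 × 29 = 1856
c = 32² + 29² = 1024 + 841 = 1865
Verification: 183² + 1856² = 33489 + 3444736 = 3478225 = 1865² ✓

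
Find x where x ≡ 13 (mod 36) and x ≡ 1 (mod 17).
409

Using Chinese Remainder Theorem:
M = 36 × 17 = 612
M1 = 17, M2 = 36
y1 = 17^(-1) mod 36 = 17
y2 = 36^(-1) mod 17 = 9
x = (13×17×17 + 1×36×9) mod 612 = 409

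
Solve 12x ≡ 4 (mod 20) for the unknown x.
x ≡ 2 (mod 5)

gcd(12, 20) = 4, which divides 4, so solutions exist.
Divide through by 4: 3x ≡ 1 (mod 5).
Find 3^(-1) mod 5 by the extended Euclidean algorithm:
5 = 1 × 3 + 2  ⟹  2 = (1)·5 + (-1)·3
3 = 1 × 2 + 1  ⟹  1 = (-1)·5 + (2)·3
So (2)·3 ≡ 1 (mod 5), i.e. 3^(-1) ≡ 2 (mod 5).
x ≡ 2 × 1 = 2 ≡ 2 (mod 5).
Check: 12 × 2 = 24 ≡ 4 (mod 20).
x ≡ 2 (mod 5), giving 4 solutions mod 20.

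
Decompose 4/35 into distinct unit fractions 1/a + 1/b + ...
1/9 + 1/315

Greedy algorithm:
4/35: ceiling(35/4) = 9, use 1/9
1/315: ceiling(315/1) = 315, use 1/315
Result: 4/35 = 1/9 + 1/315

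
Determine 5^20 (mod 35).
25

Repeated squaring. Binary of 20 = 10100.
5^1 ≡ 5 (mod 35); 5^2 ≡ 25 (mod 35); 5^4 ≡ 30 (mod 35); 5^8 ≡ 25 (mod 35); 5^16 ≡ 30 (mod 35)
5^20 = 5^4 × 5^16 ≡ 25 (mod 35)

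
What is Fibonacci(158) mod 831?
452

Matrix identity: Q^n = [[F_(n+1), F_n], [F_n, F_(n-1)]] with Q = [[1,1],[1,0]].
n = 158 = 10011110₂. Square-and-multiply, entries mod 831:
Q^1 = [[1,1],[1,0]]
Q^2 = (Q^1)² = [[2,1],[1,1]]
Q^4 = (Q^2)² = [[5,3],[3,2]]
Q^9 = (Q^4)²·Q = [[55,34],[34,21]]
Q^19 = (Q^9)²·Q = [[117,26],[26,91]]
Q^39 = (Q^19)²·Q = [[660,238],[238,422]]
Q^79 = (Q^39)²·Q = [[198,292],[292,737]]
Q^158 = (Q^79)² = [[649,452],[452,197]]
F_158 mod 831 = Q^158[0][1] = 452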